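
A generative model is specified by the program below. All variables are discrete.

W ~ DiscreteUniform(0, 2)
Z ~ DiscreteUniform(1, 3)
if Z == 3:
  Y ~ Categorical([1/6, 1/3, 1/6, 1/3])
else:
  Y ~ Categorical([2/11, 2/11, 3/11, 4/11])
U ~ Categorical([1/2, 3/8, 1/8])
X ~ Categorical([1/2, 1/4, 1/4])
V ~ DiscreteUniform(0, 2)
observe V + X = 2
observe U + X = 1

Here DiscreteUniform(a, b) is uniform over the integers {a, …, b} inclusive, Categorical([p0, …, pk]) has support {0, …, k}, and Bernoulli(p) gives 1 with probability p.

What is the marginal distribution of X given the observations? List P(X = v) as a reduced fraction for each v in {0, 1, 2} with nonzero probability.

P(X=0) = 3/5, P(X=1) = 2/5

Enumerate traces; 72 have nonzero weight after conditioning:
  (W=0, Z=1, Y=0, U=0, X=1, V=1) weight 1/1188
  (W=0, Z=1, Y=0, U=1, X=0, V=2) weight 1/792
  (W=0, Z=1, Y=1, U=0, X=1, V=1) weight 1/1188
  (W=0, Z=1, Y=1, U=1, X=0, V=2) weight 1/792
  (W=0, Z=1, Y=2, U=0, X=1, V=1) weight 1/792
  (W=0, Z=1, Y=2, U=1, X=0, V=2) weight 1/528
  (W=0, Z=1, Y=3, U=0, X=1, V=1) weight 1/594
  (W=0, Z=1, Y=3, U=1, X=0, V=2) weight 1/396
  … 64 more
Group by X:
  weight(X=0) = 1/16
  weight(X=1) = 1/24
Total weight = 1/16 + 1/24 = 5/48
P(X=0 | obs) = 1/16 / 5/48 = 3/5
P(X=1 | obs) = 1/24 / 5/48 = 2/5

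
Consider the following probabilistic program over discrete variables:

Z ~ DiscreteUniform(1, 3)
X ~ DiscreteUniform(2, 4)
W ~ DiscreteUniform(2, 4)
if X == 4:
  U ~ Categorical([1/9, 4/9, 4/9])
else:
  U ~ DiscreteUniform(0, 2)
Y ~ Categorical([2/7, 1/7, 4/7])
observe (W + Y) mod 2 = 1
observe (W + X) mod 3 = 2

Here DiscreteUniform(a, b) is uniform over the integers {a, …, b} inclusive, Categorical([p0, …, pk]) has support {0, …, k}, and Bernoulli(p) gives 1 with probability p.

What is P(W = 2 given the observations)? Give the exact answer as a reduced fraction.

Enumerate traces; 36 have nonzero weight after conditioning:
  (Z=1, X=2, W=3, U=0, Y=0) weight 2/567
  (Z=1, X=2, W=3, U=0, Y=2) weight 4/567
  (Z=1, X=2, W=3, U=1, Y=0) weight 2/567
  (Z=1, X=2, W=3, U=1, Y=2) weight 4/567
  (Z=1, X=2, W=3, U=2, Y=0) weight 2/567
  (Z=1, X=2, W=3, U=2, Y=2) weight 4/567
  (Z=1, X=3, W=2, U=0, Y=1) weight 1/567
  (Z=1, X=3, W=2, U=1, Y=1) weight 1/567
  (Z=1, X=4, W=4, U=0, Y=1) weight 1/1701
  … 27 more
Group by W:
  weight(W=2) = 1/63
  weight(W=3) = 2/21
  weight(W=4) = 1/63
Total weight = 1/63 + 2/21 + 1/63 = 8/63
P(W=2 | obs) = 1/63 / 8/63 = 1/8
P(W=3 | obs) = 2/21 / 8/63 = 3/4
P(W=4 | obs) = 1/63 / 8/63 = 1/8

P(W = 2 | obs) = 1/8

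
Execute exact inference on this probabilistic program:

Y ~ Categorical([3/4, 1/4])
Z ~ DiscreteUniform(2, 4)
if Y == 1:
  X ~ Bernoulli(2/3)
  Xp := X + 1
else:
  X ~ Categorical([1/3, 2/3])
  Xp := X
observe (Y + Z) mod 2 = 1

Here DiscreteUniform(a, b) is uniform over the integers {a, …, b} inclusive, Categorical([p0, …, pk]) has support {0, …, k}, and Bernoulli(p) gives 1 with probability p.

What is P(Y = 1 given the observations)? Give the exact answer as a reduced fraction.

Enumerate traces; 6 have nonzero weight after conditioning:
  (Y=0, Z=3, X=0) weight 1/12
  (Y=0, Z=3, X=1) weight 1/6
  (Y=1, Z=2, X=0) weight 1/36
  (Y=1, Z=2, X=1) weight 1/18
  (Y=1, Z=4, X=0) weight 1/36
  (Y=1, Z=4, X=1) weight 1/18
Group by Y:
  weight(Y=0) = 1/4
  weight(Y=1) = 1/6
Total weight = 1/4 + 1/6 = 5/12
P(Y=0 | obs) = 1/4 / 5/12 = 3/5
P(Y=1 | obs) = 1/6 / 5/12 = 2/5

P(Y = 1 | obs) = 2/5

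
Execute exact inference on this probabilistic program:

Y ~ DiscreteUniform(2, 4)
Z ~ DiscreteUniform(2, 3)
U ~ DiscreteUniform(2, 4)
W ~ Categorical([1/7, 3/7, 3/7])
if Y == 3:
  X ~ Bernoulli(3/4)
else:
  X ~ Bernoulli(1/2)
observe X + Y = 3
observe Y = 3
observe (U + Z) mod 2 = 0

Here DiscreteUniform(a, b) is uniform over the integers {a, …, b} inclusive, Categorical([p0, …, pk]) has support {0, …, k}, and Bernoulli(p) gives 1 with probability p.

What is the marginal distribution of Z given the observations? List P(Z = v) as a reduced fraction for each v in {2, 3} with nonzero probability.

Enumerate traces; 9 have nonzero weight after conditioning:
  (Y=3, Z=2, U=2, W=0, X=0) weight 1/504
  (Y=3, Z=2, U=2, W=1, X=0) weight 1/168
  (Y=3, Z=2, U=2, W=2, X=0) weight 1/168
  (Y=3, Z=2, U=4, W=0, X=0) weight 1/504
  (Y=3, Z=2, U=4, W=1, X=0) weight 1/168
  (Y=3, Z=2, U=4, W=2, X=0) weight 1/168
  (Y=3, Z=3, U=3, W=0, X=0) weight 1/504
  (Y=3, Z=3, U=3, W=1, X=0) weight 1/168
  … 1 more
Group by Z:
  weight(Z=2) = 1/36
  weight(Z=3) = 1/72
Total weight = 1/36 + 1/72 = 1/24
P(Z=2 | obs) = 1/36 / 1/24 = 2/3
P(Z=3 | obs) = 1/72 / 1/24 = 1/3

P(Z=2) = 2/3, P(Z=3) = 1/3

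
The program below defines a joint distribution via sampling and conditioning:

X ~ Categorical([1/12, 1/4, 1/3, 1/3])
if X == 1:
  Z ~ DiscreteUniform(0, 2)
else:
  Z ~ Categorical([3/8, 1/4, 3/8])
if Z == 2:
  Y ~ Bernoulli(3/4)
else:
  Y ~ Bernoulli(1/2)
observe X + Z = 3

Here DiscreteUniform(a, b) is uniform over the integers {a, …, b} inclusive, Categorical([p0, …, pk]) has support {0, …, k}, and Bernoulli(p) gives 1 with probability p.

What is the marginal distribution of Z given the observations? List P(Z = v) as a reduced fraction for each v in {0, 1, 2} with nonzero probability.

Enumerate traces; 6 have nonzero weight after conditioning:
  (X=1, Z=2, Y=0) weight 1/48
  (X=1, Z=2, Y=1) weight 1/16
  (X=2, Z=1, Y=0) weight 1/24
  (X=2, Z=1, Y=1) weight 1/24
  (X=3, Z=0, Y=0) weight 1/16
  (X=3, Z=0, Y=1) weight 1/16
Group by Z:
  weight(Z=0) = 1/8
  weight(Z=1) = 1/12
  weight(Z=2) = 1/12
Total weight = 1/8 + 1/12 + 1/12 = 7/24
P(Z=0 | obs) = 1/8 / 7/24 = 3/7
P(Z=1 | obs) = 1/12 / 7/24 = 2/7
P(Z=2 | obs) = 1/12 / 7/24 = 2/7

P(Z=0) = 3/7, P(Z=1) = 2/7, P(Z=2) = 2/7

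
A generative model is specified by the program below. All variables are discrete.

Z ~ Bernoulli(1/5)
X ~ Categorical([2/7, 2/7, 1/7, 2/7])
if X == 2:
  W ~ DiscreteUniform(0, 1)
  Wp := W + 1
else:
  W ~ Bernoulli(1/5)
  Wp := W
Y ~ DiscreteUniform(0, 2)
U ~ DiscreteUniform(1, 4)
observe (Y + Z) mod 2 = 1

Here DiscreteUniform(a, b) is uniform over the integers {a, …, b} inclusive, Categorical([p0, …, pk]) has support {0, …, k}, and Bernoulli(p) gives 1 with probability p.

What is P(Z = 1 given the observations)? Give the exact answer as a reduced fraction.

P(Z = 1 | obs) = 1/3

Enumerate traces; 96 have nonzero weight after conditioning:
  (Z=0, X=0, W=0, Y=1, U=1) weight 8/525
  (Z=0, X=0, W=0, Y=1, U=2) weight 8/525
  (Z=0, X=0, W=0, Y=1, U=3) weight 8/525
  (Z=0, X=0, W=0, Y=1, U=4) weight 8/525
  (Z=0, X=0, W=1, Y=1, U=1) weight 2/525
  (Z=0, X=0, W=1, Y=1, U=2) weight 2/525
  (Z=0, X=0, W=1, Y=1, U=3) weight 2/525
  (Z=0, X=0, W=1, Y=1, U=4) weight 2/525
  (Z=1, X=0, W=0, Y=0, U=1) weight 2/525
  … 87 more
Group by Z:
  weight(Z=0) = 4/15
  weight(Z=1) = 2/15
Total weight = 4/15 + 2/15 = 2/5
P(Z=0 | obs) = 4/15 / 2/5 = 2/3
P(Z=1 | obs) = 2/15 / 2/5 = 1/3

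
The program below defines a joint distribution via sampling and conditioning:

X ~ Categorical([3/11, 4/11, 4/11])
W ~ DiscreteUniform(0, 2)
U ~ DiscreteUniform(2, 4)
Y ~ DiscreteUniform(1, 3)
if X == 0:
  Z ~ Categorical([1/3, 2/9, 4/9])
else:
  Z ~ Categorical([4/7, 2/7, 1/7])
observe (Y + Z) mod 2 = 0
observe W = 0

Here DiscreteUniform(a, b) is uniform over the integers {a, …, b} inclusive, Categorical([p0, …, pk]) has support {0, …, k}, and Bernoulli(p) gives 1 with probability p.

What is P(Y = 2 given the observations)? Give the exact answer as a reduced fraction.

P(Y = 2 | obs) = 169/293

Enumerate traces; 36 have nonzero weight after conditioning:
  (X=0, W=0, U=2, Y=1, Z=1) weight 2/891
  (X=0, W=0, U=2, Y=2, Z=0) weight 1/297
  (X=0, W=0, U=2, Y=2, Z=2) weight 4/891
  (X=0, W=0, U=2, Y=3, Z=1) weight 2/891
  (X=0, W=0, U=3, Y=1, Z=1) weight 2/891
  (X=0, W=0, U=3, Y=2, Z=0) weight 1/297
  (X=0, W=0, U=3, Y=2, Z=2) weight 4/891
  (X=0, W=0, U=3, Y=3, Z=1) weight 2/891
  … 28 more
Group by Y:
  weight(Y=1) = 62/2079
  weight(Y=2) = 169/2079
  weight(Y=3) = 62/2079
Total weight = 62/2079 + 169/2079 + 62/2079 = 293/2079
P(Y=1 | obs) = 62/2079 / 293/2079 = 62/293
P(Y=2 | obs) = 169/2079 / 293/2079 = 169/293
P(Y=3 | obs) = 62/2079 / 293/2079 = 62/293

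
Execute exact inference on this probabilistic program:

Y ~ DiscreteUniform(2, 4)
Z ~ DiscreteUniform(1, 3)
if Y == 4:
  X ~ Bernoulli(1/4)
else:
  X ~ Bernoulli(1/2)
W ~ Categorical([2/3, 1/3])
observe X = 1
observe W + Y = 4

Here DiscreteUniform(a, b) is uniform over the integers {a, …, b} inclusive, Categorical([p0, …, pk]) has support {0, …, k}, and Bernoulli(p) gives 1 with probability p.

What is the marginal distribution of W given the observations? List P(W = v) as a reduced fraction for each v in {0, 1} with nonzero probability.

P(W=0) = 1/2, P(W=1) = 1/2

Enumerate traces; 6 have nonzero weight after conditioning:
  (Y=3, Z=1, X=1, W=1) weight 1/54
  (Y=3, Z=2, X=1, W=1) weight 1/54
  (Y=3, Z=3, X=1, W=1) weight 1/54
  (Y=4, Z=1, X=1, W=0) weight 1/54
  (Y=4, Z=2, X=1, W=0) weight 1/54
  (Y=4, Z=3, X=1, W=0) weight 1/54
Group by W:
  weight(W=0) = 1/18
  weight(W=1) = 1/18
Total weight = 1/18 + 1/18 = 1/9
P(W=0 | obs) = 1/18 / 1/9 = 1/2
P(W=1 | obs) = 1/18 / 1/9 = 1/2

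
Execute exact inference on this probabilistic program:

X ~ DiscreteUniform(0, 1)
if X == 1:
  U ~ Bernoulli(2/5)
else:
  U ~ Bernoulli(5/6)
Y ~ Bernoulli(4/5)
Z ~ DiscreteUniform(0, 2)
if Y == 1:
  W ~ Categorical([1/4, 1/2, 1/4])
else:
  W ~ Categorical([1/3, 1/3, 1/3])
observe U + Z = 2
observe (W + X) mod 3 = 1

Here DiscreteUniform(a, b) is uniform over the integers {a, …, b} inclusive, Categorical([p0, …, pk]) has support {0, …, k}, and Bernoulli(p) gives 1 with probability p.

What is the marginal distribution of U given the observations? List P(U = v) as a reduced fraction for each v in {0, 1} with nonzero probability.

P(U=0) = 107/330, P(U=1) = 223/330

Enumerate traces; 8 have nonzero weight after conditioning:
  (X=0, U=0, Y=0, Z=2, W=1) weight 1/540
  (X=0, U=0, Y=1, Z=2, W=1) weight 1/90
  (X=0, U=1, Y=0, Z=1, W=1) weight 1/108
  (X=0, U=1, Y=1, Z=1, W=1) weight 1/18
  (X=1, U=0, Y=0, Z=2, W=0) weight 1/150
  (X=1, U=0, Y=1, Z=2, W=0) weight 1/50
  (X=1, U=1, Y=0, Z=1, W=0) weight 1/225
  (X=1, U=1, Y=1, Z=1, W=0) weight 1/75
Group by U:
  weight(U=0) = 107/2700
  weight(U=1) = 223/2700
Total weight = 107/2700 + 223/2700 = 11/90
P(U=0 | obs) = 107/2700 / 11/90 = 107/330
P(U=1 | obs) = 223/2700 / 11/90 = 223/330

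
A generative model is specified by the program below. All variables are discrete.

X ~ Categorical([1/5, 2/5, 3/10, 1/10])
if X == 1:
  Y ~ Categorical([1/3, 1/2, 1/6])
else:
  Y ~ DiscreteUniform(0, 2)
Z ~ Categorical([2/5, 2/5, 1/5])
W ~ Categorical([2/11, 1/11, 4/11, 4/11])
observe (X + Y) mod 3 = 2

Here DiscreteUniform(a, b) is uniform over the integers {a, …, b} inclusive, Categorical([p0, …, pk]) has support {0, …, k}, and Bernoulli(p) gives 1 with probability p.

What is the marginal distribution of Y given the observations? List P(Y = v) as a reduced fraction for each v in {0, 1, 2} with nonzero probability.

P(Y=0) = 1/4, P(Y=1) = 1/2, P(Y=2) = 1/4

Enumerate traces; 48 have nonzero weight after conditioning:
  (X=0, Y=2, Z=0, W=0) weight 4/825
  (X=0, Y=2, Z=0, W=1) weight 2/825
  (X=0, Y=2, Z=0, W=2) weight 8/825
  (X=0, Y=2, Z=0, W=3) weight 8/825
  (X=0, Y=2, Z=1, W=0) weight 4/825
  (X=0, Y=2, Z=1, W=1) weight 2/825
  (X=0, Y=2, Z=1, W=2) weight 8/825
  (X=0, Y=2, Z=1, W=3) weight 8/825
  (X=1, Y=1, Z=0, W=0) weight 4/275
  (X=2, Y=0, Z=0, W=0) weight 2/275
  … 38 more
Group by Y:
  weight(Y=0) = 1/10
  weight(Y=1) = 1/5
  weight(Y=2) = 1/10
Total weight = 1/10 + 1/5 + 1/10 = 2/5
P(Y=0 | obs) = 1/10 / 2/5 = 1/4
P(Y=1 | obs) = 1/5 / 2/5 = 1/2
P(Y=2 | obs) = 1/10 / 2/5 = 1/4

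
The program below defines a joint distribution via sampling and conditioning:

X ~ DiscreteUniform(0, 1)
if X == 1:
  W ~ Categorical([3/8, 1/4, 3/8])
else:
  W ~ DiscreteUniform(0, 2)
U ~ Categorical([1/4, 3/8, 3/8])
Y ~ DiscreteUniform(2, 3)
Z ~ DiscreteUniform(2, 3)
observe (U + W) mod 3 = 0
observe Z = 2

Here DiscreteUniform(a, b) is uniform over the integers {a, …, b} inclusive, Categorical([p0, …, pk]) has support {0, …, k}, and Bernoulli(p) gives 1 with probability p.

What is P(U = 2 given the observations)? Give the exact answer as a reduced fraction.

P(U = 2 | obs) = 42/127

Enumerate traces; 12 have nonzero weight after conditioning:
  (X=0, W=0, U=0, Y=2, Z=2) weight 1/96
  (X=0, W=0, U=0, Y=3, Z=2) weight 1/96
  (X=0, W=1, U=2, Y=2, Z=2) weight 1/64
  (X=0, W=1, U=2, Y=3, Z=2) weight 1/64
  (X=0, W=2, U=1, Y=2, Z=2) weight 1/64
  (X=0, W=2, U=1, Y=3, Z=2) weight 1/64
  (X=1, W=0, U=0, Y=2, Z=2) weight 3/256
  (X=1, W=0, U=0, Y=3, Z=2) weight 3/256
  … 4 more
Group by U:
  weight(U=0) = 17/384
  weight(U=1) = 17/256
  weight(U=2) = 7/128
Total weight = 17/384 + 17/256 + 7/128 = 127/768
P(U=0 | obs) = 17/384 / 127/768 = 34/127
P(U=1 | obs) = 17/256 / 127/768 = 51/127
P(U=2 | obs) = 7/128 / 127/768 = 42/127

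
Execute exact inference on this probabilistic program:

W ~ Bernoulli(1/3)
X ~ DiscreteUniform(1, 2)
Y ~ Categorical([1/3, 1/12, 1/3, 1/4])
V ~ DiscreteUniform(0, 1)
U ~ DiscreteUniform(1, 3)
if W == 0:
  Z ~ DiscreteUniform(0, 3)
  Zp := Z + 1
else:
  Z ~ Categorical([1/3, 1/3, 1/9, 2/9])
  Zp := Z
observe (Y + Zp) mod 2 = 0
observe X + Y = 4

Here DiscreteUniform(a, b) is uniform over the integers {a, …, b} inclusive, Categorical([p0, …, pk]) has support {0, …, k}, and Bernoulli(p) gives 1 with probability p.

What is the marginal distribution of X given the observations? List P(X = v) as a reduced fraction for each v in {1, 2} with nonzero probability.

Enumerate traces; 48 have nonzero weight after conditioning:
  (W=0, X=1, Y=3, V=0, U=1, Z=0) weight 1/288
  (W=0, X=1, Y=3, V=0, U=1, Z=2) weight 1/288
  (W=0, X=1, Y=3, V=0, U=2, Z=0) weight 1/288
  (W=0, X=1, Y=3, V=0, U=2, Z=2) weight 1/288
  (W=0, X=1, Y=3, V=0, U=3, Z=0) weight 1/288
  (W=0, X=1, Y=3, V=0, U=3, Z=2) weight 1/288
  (W=0, X=1, Y=3, V=1, U=1, Z=0) weight 1/288
  (W=0, X=1, Y=3, V=1, U=1, Z=2) weight 1/288
  (W=0, X=2, Y=2, V=0, U=1, Z=1) weight 1/216
  … 39 more
Group by X:
  weight(X=1) = 7/108
  weight(X=2) = 13/162
Total weight = 7/108 + 13/162 = 47/324
P(X=1 | obs) = 7/108 / 47/324 = 21/47
P(X=2 | obs) = 13/162 / 47/324 = 26/47

P(X=1) = 21/47, P(X=2) = 26/47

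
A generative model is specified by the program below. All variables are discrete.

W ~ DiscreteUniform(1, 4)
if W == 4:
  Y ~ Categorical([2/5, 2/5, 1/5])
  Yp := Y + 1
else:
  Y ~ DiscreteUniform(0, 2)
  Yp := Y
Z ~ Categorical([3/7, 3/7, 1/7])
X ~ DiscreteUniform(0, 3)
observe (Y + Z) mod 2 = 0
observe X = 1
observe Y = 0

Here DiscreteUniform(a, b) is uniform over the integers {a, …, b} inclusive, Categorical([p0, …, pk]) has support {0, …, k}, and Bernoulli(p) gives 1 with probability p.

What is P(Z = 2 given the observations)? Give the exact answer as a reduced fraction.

Enumerate traces; 8 have nonzero weight after conditioning:
  (W=1, Y=0, Z=0, X=1) weight 1/112
  (W=1, Y=0, Z=2, X=1) weight 1/336
  (W=2, Y=0, Z=0, X=1) weight 1/112
  (W=2, Y=0, Z=2, X=1) weight 1/336
  (W=3, Y=0, Z=0, X=1) weight 1/112
  (W=3, Y=0, Z=2, X=1) weight 1/336
  (W=4, Y=0, Z=0, X=1) weight 3/280
  (W=4, Y=0, Z=2, X=1) weight 1/280
Group by Z:
  weight(Z=0) = 3/80
  weight(Z=2) = 1/80
Total weight = 3/80 + 1/80 = 1/20
P(Z=0 | obs) = 3/80 / 1/20 = 3/4
P(Z=2 | obs) = 1/80 / 1/20 = 1/4

P(Z = 2 | obs) = 1/4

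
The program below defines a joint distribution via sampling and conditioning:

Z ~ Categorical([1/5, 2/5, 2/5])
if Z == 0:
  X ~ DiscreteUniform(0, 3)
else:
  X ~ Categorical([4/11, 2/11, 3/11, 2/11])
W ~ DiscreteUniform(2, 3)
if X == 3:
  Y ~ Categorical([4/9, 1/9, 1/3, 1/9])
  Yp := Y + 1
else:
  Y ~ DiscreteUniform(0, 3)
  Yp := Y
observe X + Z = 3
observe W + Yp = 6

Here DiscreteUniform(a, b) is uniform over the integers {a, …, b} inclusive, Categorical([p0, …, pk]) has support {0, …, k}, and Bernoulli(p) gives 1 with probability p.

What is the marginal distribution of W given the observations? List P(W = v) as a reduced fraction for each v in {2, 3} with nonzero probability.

P(W=2) = 11/134, P(W=3) = 123/134

Enumerate traces; 4 have nonzero weight after conditioning:
  (Z=0, X=3, W=2, Y=3) weight 1/360
  (Z=0, X=3, W=3, Y=2) weight 1/120
  (Z=1, X=2, W=3, Y=3) weight 3/220
  (Z=2, X=1, W=3, Y=3) weight 1/110
Group by W:
  weight(W=2) = 1/360
  weight(W=3) = 41/1320
Total weight = 1/360 + 41/1320 = 67/1980
P(W=2 | obs) = 1/360 / 67/1980 = 11/134
P(W=3 | obs) = 41/1320 / 67/1980 = 123/134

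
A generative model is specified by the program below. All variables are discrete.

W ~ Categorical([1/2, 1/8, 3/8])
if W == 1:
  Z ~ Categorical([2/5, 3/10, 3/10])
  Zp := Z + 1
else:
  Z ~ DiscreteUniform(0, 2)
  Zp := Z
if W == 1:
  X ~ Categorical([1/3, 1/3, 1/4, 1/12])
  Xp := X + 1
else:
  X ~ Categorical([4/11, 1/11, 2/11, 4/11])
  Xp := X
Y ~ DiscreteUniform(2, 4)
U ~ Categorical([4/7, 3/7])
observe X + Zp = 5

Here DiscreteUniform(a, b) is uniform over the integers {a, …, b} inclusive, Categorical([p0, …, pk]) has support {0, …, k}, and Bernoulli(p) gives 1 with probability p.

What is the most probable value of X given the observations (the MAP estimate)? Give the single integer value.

Enumerate traces; 24 have nonzero weight after conditioning:
  (W=0, Z=2, X=3, Y=2, U=0) weight 8/693
  (W=0, Z=2, X=3, Y=2, U=1) weight 2/231
  (W=0, Z=2, X=3, Y=3, U=0) weight 8/693
  (W=0, Z=2, X=3, Y=3, U=1) weight 2/231
  (W=0, Z=2, X=3, Y=4, U=0) weight 8/693
  (W=0, Z=2, X=3, Y=4, U=1) weight 2/231
  (W=1, Z=1, X=3, Y=2, U=0) weight 1/1680
  (W=1, Z=1, X=3, Y=2, U=1) weight 1/2240
  (W=1, Z=2, X=2, Y=2, U=0) weight 1/560
  … 15 more
Group by X:
  weight(X=2) = 3/320
  weight(X=3) = 1153/10560
Total weight = 3/320 + 1153/10560 = 313/2640
P(X=2 | obs) = 3/320 / 313/2640 = 99/1252
P(X=3 | obs) = 1153/10560 / 313/2640 = 1153/1252
argmax = 3

argmax_v P(X = v | obs) = 3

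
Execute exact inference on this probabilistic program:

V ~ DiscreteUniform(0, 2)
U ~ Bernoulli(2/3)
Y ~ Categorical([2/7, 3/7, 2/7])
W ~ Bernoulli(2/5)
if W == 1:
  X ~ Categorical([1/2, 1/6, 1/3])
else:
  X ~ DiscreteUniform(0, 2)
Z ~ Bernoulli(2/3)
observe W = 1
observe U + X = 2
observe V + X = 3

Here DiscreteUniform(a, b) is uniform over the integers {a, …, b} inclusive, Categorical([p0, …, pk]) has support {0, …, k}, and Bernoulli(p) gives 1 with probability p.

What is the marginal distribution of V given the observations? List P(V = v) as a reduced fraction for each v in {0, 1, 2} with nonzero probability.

P(V=1) = 1/2, P(V=2) = 1/2

Enumerate traces; 12 have nonzero weight after conditioning:
  (V=1, U=0, Y=0, W=1, X=2, Z=0) weight 4/2835
  (V=1, U=0, Y=0, W=1, X=2, Z=1) weight 8/2835
  (V=1, U=0, Y=1, W=1, X=2, Z=0) weight 2/945
  (V=1, U=0, Y=1, W=1, X=2, Z=1) weight 4/945
  (V=1, U=0, Y=2, W=1, X=2, Z=0) weight 4/2835
  (V=1, U=0, Y=2, W=1, X=2, Z=1) weight 8/2835
  (V=2, U=1, Y=0, W=1, X=1, Z=0) weight 4/2835
  (V=2, U=1, Y=0, W=1, X=1, Z=1) weight 8/2835
  … 4 more
Group by V:
  weight(V=1) = 2/135
  weight(V=2) = 2/135
Total weight = 2/135 + 2/135 = 4/135
P(V=1 | obs) = 2/135 / 4/135 = 1/2
P(V=2 | obs) = 2/135 / 4/135 = 1/2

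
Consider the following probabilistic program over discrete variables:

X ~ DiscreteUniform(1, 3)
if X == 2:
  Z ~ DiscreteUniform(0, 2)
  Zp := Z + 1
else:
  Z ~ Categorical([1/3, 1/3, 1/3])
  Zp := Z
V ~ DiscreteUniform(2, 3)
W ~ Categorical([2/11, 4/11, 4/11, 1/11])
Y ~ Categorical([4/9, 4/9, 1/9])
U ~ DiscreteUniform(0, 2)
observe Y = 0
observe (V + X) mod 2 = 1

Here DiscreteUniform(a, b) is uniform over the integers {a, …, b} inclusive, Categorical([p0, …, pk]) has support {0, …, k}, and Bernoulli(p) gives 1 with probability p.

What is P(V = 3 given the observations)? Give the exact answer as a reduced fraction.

Enumerate traces; 108 have nonzero weight after conditioning:
  (X=1, Z=0, V=2, W=0, Y=0, U=0) weight 4/2673
  (X=1, Z=0, V=2, W=0, Y=0, U=1) weight 4/2673
  (X=1, Z=0, V=2, W=0, Y=0, U=2) weight 4/2673
  (X=1, Z=0, V=2, W=1, Y=0, U=0) weight 8/2673
  (X=1, Z=0, V=2, W=1, Y=0, U=1) weight 8/2673
  (X=1, Z=0, V=2, W=1, Y=0, U=2) weight 8/2673
  (X=1, Z=0, V=2, W=2, Y=0, U=0) weight 8/2673
  (X=1, Z=0, V=2, W=2, Y=0, U=1) weight 8/2673
  (X=2, Z=0, V=3, W=0, Y=0, U=0) weight 4/2673
  … 99 more
Group by V:
  weight(V=2) = 4/27
  weight(V=3) = 2/27
Total weight = 4/27 + 2/27 = 2/9
P(V=2 | obs) = 4/27 / 2/9 = 2/3
P(V=3 | obs) = 2/27 / 2/9 = 1/3

P(V = 3 | obs) = 1/3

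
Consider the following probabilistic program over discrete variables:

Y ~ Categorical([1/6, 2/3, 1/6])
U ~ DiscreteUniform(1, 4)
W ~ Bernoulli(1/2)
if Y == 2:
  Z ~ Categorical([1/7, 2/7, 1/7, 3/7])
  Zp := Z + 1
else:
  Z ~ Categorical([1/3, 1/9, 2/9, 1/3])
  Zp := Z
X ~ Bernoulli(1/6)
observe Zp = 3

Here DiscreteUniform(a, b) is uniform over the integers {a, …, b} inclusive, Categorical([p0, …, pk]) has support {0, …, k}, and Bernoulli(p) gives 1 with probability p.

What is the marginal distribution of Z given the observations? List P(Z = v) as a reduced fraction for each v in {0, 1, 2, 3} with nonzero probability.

Enumerate traces; 48 have nonzero weight after conditioning:
  (Y=0, U=1, W=0, Z=3, X=0) weight 5/864
  (Y=0, U=1, W=0, Z=3, X=1) weight 1/864
  (Y=0, U=1, W=1, Z=3, X=0) weight 5/864
  (Y=0, U=1, W=1, Z=3, X=1) weight 1/864
  (Y=0, U=2, W=0, Z=3, X=0) weight 5/864
  (Y=0, U=2, W=0, Z=3, X=1) weight 1/864
  (Y=0, U=2, W=1, Z=3, X=0) weight 5/864
  (Y=0, U=2, W=1, Z=3, X=1) weight 1/864
  (Y=2, U=1, W=0, Z=2, X=0) weight 5/2016
  … 39 more
Group by Z:
  weight(Z=2) = 1/42
  weight(Z=3) = 5/18
Total weight = 1/42 + 5/18 = 19/63
P(Z=2 | obs) = 1/42 / 19/63 = 3/38
P(Z=3 | obs) = 5/18 / 19/63 = 35/38

P(Z=2) = 3/38, P(Z=3) = 35/38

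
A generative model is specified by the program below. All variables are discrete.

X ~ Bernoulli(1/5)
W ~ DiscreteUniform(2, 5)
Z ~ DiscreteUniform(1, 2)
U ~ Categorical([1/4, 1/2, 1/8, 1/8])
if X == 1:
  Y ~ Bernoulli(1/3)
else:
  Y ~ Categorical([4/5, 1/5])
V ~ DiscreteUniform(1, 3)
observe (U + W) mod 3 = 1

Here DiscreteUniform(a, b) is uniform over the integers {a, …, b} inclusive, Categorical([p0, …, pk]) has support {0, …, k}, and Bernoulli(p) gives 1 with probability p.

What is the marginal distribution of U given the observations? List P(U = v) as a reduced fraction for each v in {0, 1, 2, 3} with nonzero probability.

P(U=0) = 2/9, P(U=1) = 4/9, P(U=2) = 2/9, P(U=3) = 1/9

Enumerate traces; 120 have nonzero weight after conditioning:
  (X=0, W=2, Z=1, U=2, Y=0, V=1) weight 1/300
  (X=0, W=2, Z=1, U=2, Y=0, V=2) weight 1/300
  (X=0, W=2, Z=1, U=2, Y=0, V=3) weight 1/300
  (X=0, W=2, Z=1, U=2, Y=1, V=1) weight 1/1200
  (X=0, W=2, Z=1, U=2, Y=1, V=2) weight 1/1200
  (X=0, W=2, Z=1, U=2, Y=1, V=3) weight 1/1200
  (X=0, W=2, Z=2, U=2, Y=0, V=1) weight 1/300
  (X=0, W=2, Z=2, U=2, Y=0, V=2) weight 1/300
  (X=0, W=3, Z=1, U=1, Y=0, V=1) weight 1/75
  (X=0, W=4, Z=1, U=0, Y=0, V=1) weight 1/150
  … 110 more
Group by U:
  weight(U=0) = 1/16
  weight(U=1) = 1/8
  weight(U=2) = 1/16
  weight(U=3) = 1/32
Total weight = 1/16 + 1/8 + 1/16 + 1/32 = 9/32
P(U=0 | obs) = 1/16 / 9/32 = 2/9
P(U=1 | obs) = 1/8 / 9/32 = 4/9
P(U=2 | obs) = 1/16 / 9/32 = 2/9
P(U=3 | obs) = 1/32 / 9/32 = 1/9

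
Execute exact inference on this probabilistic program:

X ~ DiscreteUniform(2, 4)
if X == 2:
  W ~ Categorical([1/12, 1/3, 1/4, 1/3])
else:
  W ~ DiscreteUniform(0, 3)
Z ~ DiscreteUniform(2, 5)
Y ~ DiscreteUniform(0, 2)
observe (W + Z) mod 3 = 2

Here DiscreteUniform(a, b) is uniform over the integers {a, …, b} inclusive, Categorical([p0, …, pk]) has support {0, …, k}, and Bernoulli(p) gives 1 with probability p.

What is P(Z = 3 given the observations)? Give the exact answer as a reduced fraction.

Enumerate traces; 54 have nonzero weight after conditioning:
  (X=2, W=0, Z=2, Y=0) weight 1/432
  (X=2, W=0, Z=2, Y=1) weight 1/432
  (X=2, W=0, Z=2, Y=2) weight 1/432
  (X=2, W=0, Z=5, Y=0) weight 1/432
  (X=2, W=0, Z=5, Y=1) weight 1/432
  (X=2, W=0, Z=5, Y=2) weight 1/432
  (X=2, W=1, Z=4, Y=0) weight 1/108
  (X=2, W=1, Z=4, Y=1) weight 1/108
  (X=2, W=2, Z=3, Y=0) weight 1/144
  … 45 more
Group by Z:
  weight(Z=2) = 17/144
  weight(Z=3) = 1/16
  weight(Z=4) = 5/72
  weight(Z=5) = 17/144
Total weight = 17/144 + 1/16 + 5/72 + 17/144 = 53/144
P(Z=2 | obs) = 17/144 / 53/144 = 17/53
P(Z=3 | obs) = 1/16 / 53/144 = 9/53
P(Z=4 | obs) = 5/72 / 53/144 = 10/53
P(Z=5 | obs) = 17/144 / 53/144 = 17/53

P(Z = 3 | obs) = 9/53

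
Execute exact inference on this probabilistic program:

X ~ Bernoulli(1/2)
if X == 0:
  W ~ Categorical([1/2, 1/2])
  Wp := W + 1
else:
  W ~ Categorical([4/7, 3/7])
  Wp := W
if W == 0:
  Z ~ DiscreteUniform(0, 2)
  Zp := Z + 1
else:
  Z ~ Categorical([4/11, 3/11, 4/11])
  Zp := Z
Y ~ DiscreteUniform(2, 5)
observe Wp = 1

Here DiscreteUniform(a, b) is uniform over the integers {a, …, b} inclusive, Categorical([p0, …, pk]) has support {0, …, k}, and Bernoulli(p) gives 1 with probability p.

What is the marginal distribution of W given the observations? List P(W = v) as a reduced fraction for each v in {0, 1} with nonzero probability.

P(W=0) = 7/13, P(W=1) = 6/13

Enumerate traces; 24 have nonzero weight after conditioning:
  (X=0, W=0, Z=0, Y=2) weight 1/48
  (X=0, W=0, Z=0, Y=3) weight 1/48
  (X=0, W=0, Z=0, Y=4) weight 1/48
  (X=0, W=0, Z=0, Y=5) weight 1/48
  (X=0, W=0, Z=1, Y=2) weight 1/48
  (X=0, W=0, Z=1, Y=3) weight 1/48
  (X=0, W=0, Z=1, Y=4) weight 1/48
  (X=0, W=0, Z=1, Y=5) weight 1/48
  (X=1, W=1, Z=0, Y=2) weight 3/154
  … 15 more
Group by W:
  weight(W=0) = 1/4
  weight(W=1) = 3/14
Total weight = 1/4 + 3/14 = 13/28
P(W=0 | obs) = 1/4 / 13/28 = 7/13
P(W=1 | obs) = 3/14 / 13/28 = 6/13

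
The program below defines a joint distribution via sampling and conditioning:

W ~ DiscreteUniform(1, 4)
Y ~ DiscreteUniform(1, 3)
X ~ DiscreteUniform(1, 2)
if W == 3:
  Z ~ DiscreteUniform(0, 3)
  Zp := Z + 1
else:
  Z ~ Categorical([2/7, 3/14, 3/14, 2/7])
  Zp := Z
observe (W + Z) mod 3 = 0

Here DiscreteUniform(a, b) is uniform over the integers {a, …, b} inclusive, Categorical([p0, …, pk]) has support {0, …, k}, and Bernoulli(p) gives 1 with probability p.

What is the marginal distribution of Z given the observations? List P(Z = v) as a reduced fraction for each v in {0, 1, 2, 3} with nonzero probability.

P(Z=0) = 7/32, P(Z=1) = 3/16, P(Z=2) = 3/8, P(Z=3) = 7/32

Enumerate traces; 30 have nonzero weight after conditioning:
  (W=1, Y=1, X=1, Z=2) weight 1/112
  (W=1, Y=1, X=2, Z=2) weight 1/112
  (W=1, Y=2, X=1, Z=2) weight 1/112
  (W=1, Y=2, X=2, Z=2) weight 1/112
  (W=1, Y=3, X=1, Z=2) weight 1/112
  (W=1, Y=3, X=2, Z=2) weight 1/112
  (W=2, Y=1, X=1, Z=1) weight 1/112
  (W=2, Y=1, X=2, Z=1) weight 1/112
  (W=3, Y=1, X=1, Z=0) weight 1/96
  (W=3, Y=1, X=1, Z=3) weight 1/96
  … 20 more
Group by Z:
  weight(Z=0) = 1/16
  weight(Z=1) = 3/56
  weight(Z=2) = 3/28
  weight(Z=3) = 1/16
Total weight = 1/16 + 3/56 + 3/28 + 1/16 = 2/7
P(Z=0 | obs) = 1/16 / 2/7 = 7/32
P(Z=1 | obs) = 3/56 / 2/7 = 3/16
P(Z=2 | obs) = 3/28 / 2/7 = 3/8
P(Z=3 | obs) = 1/16 / 2/7 = 7/32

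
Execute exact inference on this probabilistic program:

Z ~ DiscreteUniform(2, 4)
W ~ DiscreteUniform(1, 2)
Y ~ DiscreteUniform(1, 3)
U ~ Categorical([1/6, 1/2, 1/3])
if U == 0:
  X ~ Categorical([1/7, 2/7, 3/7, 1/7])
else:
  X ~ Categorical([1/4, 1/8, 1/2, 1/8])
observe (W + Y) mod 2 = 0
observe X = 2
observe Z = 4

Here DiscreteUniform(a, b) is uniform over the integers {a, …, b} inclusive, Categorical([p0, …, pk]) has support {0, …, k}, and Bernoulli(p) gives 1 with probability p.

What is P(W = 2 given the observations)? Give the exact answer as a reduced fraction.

Enumerate traces; 9 have nonzero weight after conditioning:
  (Z=4, W=1, Y=1, U=0, X=2) weight 1/252
  (Z=4, W=1, Y=1, U=1, X=2) weight 1/72
  (Z=4, W=1, Y=1, U=2, X=2) weight 1/108
  (Z=4, W=1, Y=3, U=0, X=2) weight 1/252
  (Z=4, W=1, Y=3, U=1, X=2) weight 1/72
  (Z=4, W=1, Y=3, U=2, X=2) weight 1/108
  (Z=4, W=2, Y=2, U=0, X=2) weight 1/252
  (Z=4, W=2, Y=2, U=1, X=2) weight 1/72
  … 1 more
Group by W:
  weight(W=1) = 41/756
  weight(W=2) = 41/1512
Total weight = 41/756 + 41/1512 = 41/504
P(W=1 | obs) = 41/756 / 41/504 = 2/3
P(W=2 | obs) = 41/1512 / 41/504 = 1/3

P(W = 2 | obs) = 1/3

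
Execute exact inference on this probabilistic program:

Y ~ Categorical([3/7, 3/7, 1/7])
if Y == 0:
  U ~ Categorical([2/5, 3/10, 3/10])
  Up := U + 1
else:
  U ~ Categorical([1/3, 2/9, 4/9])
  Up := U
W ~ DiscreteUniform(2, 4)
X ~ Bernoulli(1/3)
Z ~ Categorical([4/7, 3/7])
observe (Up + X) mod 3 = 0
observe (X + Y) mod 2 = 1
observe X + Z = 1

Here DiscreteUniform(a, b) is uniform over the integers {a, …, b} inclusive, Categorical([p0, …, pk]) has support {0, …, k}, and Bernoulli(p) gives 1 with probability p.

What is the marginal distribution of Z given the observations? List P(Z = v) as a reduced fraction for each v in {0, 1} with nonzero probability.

Enumerate traces; 9 have nonzero weight after conditioning:
  (Y=0, U=1, W=2, X=1, Z=0) weight 2/245
  (Y=0, U=1, W=3, X=1, Z=0) weight 2/245
  (Y=0, U=1, W=4, X=1, Z=0) weight 2/245
  (Y=1, U=0, W=2, X=0, Z=1) weight 2/147
  (Y=1, U=0, W=3, X=0, Z=1) weight 2/147
  (Y=1, U=0, W=4, X=0, Z=1) weight 2/147
  (Y=2, U=2, W=2, X=1, Z=0) weight 16/3969
  (Y=2, U=2, W=3, X=1, Z=0) weight 16/3969
  … 1 more
Group by Z:
  weight(Z=0) = 242/6615
  weight(Z=1) = 2/49
Total weight = 242/6615 + 2/49 = 512/6615
P(Z=0 | obs) = 242/6615 / 512/6615 = 121/256
P(Z=1 | obs) = 2/49 / 512/6615 = 135/256

P(Z=0) = 121/256, P(Z=1) = 135/256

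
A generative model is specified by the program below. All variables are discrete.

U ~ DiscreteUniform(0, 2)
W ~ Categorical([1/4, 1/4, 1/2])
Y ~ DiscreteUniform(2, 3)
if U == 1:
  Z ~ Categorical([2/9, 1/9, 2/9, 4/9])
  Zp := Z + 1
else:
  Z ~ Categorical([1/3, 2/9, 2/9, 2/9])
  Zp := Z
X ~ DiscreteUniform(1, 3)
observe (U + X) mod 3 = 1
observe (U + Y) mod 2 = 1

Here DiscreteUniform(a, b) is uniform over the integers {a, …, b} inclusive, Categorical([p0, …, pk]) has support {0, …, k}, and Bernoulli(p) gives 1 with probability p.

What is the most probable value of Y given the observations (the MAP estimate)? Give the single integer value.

argmax_v P(Y = v | obs) = 3

Enumerate traces; 36 have nonzero weight after conditioning:
  (U=0, W=0, Y=3, Z=0, X=1) weight 1/216
  (U=0, W=0, Y=3, Z=1, X=1) weight 1/324
  (U=0, W=0, Y=3, Z=2, X=1) weight 1/324
  (U=0, W=0, Y=3, Z=3, X=1) weight 1/324
  (U=0, W=1, Y=3, Z=0, X=1) weight 1/216
  (U=0, W=1, Y=3, Z=1, X=1) weight 1/324
  (U=0, W=1, Y=3, Z=2, X=1) weight 1/324
  (U=0, W=1, Y=3, Z=3, X=1) weight 1/324
  (U=1, W=0, Y=2, Z=0, X=3) weight 1/324
  … 27 more
Group by Y:
  weight(Y=2) = 1/18
  weight(Y=3) = 1/9
Total weight = 1/18 + 1/9 = 1/6
P(Y=2 | obs) = 1/18 / 1/6 = 1/3
P(Y=3 | obs) = 1/9 / 1/6 = 2/3
argmax = 3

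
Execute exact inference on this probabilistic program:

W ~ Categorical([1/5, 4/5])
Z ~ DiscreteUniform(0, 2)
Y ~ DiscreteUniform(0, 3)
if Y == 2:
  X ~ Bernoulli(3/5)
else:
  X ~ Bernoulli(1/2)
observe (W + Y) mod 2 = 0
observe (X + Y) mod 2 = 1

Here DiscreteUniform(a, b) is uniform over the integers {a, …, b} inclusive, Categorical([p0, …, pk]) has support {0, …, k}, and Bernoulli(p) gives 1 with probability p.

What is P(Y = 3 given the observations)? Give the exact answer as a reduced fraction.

P(Y = 3 | obs) = 20/51

Enumerate traces; 12 have nonzero weight after conditioning:
  (W=0, Z=0, Y=0, X=1) weight 1/120
  (W=0, Z=0, Y=2, X=1) weight 1/100
  (W=0, Z=1, Y=0, X=1) weight 1/120
  (W=0, Z=1, Y=2, X=1) weight 1/100
  (W=0, Z=2, Y=0, X=1) weight 1/120
  (W=0, Z=2, Y=2, X=1) weight 1/100
  (W=1, Z=0, Y=1, X=0) weight 1/30
  (W=1, Z=0, Y=3, X=0) weight 1/30
  … 4 more
Group by Y:
  weight(Y=0) = 1/40
  weight(Y=1) = 1/10
  weight(Y=2) = 3/100
  weight(Y=3) = 1/10
Total weight = 1/40 + 1/10 + 3/100 + 1/10 = 51/200
P(Y=0 | obs) = 1/40 / 51/200 = 5/51
P(Y=1 | obs) = 1/10 / 51/200 = 20/51
P(Y=2 | obs) = 3/100 / 51/200 = 2/17
P(Y=3 | obs) = 1/10 / 51/200 = 20/51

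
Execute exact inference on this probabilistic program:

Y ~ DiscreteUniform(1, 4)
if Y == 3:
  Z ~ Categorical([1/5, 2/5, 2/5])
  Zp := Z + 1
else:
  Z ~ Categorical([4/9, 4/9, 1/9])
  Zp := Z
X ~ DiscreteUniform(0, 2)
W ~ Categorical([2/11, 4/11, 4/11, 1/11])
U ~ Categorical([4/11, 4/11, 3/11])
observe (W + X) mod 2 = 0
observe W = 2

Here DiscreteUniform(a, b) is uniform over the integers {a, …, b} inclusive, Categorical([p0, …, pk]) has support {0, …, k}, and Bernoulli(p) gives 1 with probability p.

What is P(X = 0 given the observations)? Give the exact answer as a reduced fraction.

P(X = 0 | obs) = 1/2

Enumerate traces; 72 have nonzero weight after conditioning:
  (Y=1, Z=0, X=0, W=2, U=0) weight 16/3267
  (Y=1, Z=0, X=0, W=2, U=1) weight 16/3267
  (Y=1, Z=0, X=0, W=2, U=2) weight 4/1089
  (Y=1, Z=0, X=2, W=2, U=0) weight 16/3267
  (Y=1, Z=0, X=2, W=2, U=1) weight 16/3267
  (Y=1, Z=0, X=2, W=2, U=2) weight 4/1089
  (Y=1, Z=1, X=0, W=2, U=0) weight 16/3267
  (Y=1, Z=1, X=0, W=2, U=1) weight 16/3267
  … 64 more
Group by X:
  weight(X=0) = 4/33
  weight(X=2) = 4/33
Total weight = 4/33 + 4/33 = 8/33
P(X=0 | obs) = 4/33 / 8/33 = 1/2
P(X=2 | obs) = 4/33 / 8/33 = 1/2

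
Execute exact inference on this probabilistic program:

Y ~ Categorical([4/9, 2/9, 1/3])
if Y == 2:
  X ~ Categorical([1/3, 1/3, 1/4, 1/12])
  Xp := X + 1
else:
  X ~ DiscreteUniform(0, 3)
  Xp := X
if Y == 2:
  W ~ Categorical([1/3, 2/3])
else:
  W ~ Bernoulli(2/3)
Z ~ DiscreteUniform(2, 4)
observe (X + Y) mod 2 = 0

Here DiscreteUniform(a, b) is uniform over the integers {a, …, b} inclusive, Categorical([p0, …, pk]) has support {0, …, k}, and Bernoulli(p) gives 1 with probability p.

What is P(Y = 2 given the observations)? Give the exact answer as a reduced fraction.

P(Y = 2 | obs) = 7/19

Enumerate traces; 36 have nonzero weight after conditioning:
  (Y=0, X=0, W=0, Z=2) weight 1/81
  (Y=0, X=0, W=0, Z=3) weight 1/81
  (Y=0, X=0, W=0, Z=4) weight 1/81
  (Y=0, X=0, W=1, Z=2) weight 2/81
  (Y=0, X=0, W=1, Z=3) weight 2/81
  (Y=0, X=0, W=1, Z=4) weight 2/81
  (Y=0, X=2, W=0, Z=2) weight 1/81
  (Y=0, X=2, W=0, Z=3) weight 1/81
  (Y=1, X=1, W=0, Z=2) weight 1/162
  (Y=2, X=0, W=0, Z=2) weight 1/81
  … 26 more
Group by Y:
  weight(Y=0) = 2/9
  weight(Y=1) = 1/9
  weight(Y=2) = 7/36
Total weight = 2/9 + 1/9 + 7/36 = 19/36
P(Y=0 | obs) = 2/9 / 19/36 = 8/19
P(Y=1 | obs) = 1/9 / 19/36 = 4/19
P(Y=2 | obs) = 7/36 / 19/36 = 7/19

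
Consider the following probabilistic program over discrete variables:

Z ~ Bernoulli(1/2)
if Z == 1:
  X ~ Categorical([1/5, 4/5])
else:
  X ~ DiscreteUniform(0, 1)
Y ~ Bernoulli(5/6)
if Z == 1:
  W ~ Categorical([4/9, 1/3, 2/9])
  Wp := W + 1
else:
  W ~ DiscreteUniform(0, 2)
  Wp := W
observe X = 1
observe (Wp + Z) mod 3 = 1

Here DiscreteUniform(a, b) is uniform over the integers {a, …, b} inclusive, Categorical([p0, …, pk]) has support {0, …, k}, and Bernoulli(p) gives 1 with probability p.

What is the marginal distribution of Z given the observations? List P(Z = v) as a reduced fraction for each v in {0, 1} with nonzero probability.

P(Z=0) = 15/31, P(Z=1) = 16/31

Enumerate traces; 4 have nonzero weight after conditioning:
  (Z=0, X=1, Y=0, W=1) weight 1/72
  (Z=0, X=1, Y=1, W=1) weight 5/72
  (Z=1, X=1, Y=0, W=2) weight 2/135
  (Z=1, X=1, Y=1, W=2) weight 2/27
Group by Z:
  weight(Z=0) = 1/12
  weight(Z=1) = 4/45
Total weight = 1/12 + 4/45 = 31/180
P(Z=0 | obs) = 1/12 / 31/180 = 15/31
P(Z=1 | obs) = 4/45 / 31/180 = 16/31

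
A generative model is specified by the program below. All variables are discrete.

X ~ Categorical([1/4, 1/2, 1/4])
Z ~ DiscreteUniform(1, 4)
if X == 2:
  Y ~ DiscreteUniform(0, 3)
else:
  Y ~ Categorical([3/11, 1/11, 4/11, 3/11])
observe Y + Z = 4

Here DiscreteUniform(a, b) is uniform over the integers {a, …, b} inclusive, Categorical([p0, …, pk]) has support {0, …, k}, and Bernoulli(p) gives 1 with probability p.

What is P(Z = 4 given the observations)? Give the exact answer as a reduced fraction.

Enumerate traces; 12 have nonzero weight after conditioning:
  (X=0, Z=1, Y=3) weight 3/176
  (X=0, Z=2, Y=2) weight 1/44
  (X=0, Z=3, Y=1) weight 1/176
  (X=0, Z=4, Y=0) weight 3/176
  (X=1, Z=1, Y=3) weight 3/88
  (X=1, Z=2, Y=2) weight 1/22
  (X=1, Z=3, Y=1) weight 1/88
  (X=1, Z=4, Y=0) weight 3/88
  … 4 more
Group by Z:
  weight(Z=1) = 47/704
  weight(Z=2) = 59/704
  weight(Z=3) = 23/704
  weight(Z=4) = 47/704
Total weight = 47/704 + 59/704 + 23/704 + 47/704 = 1/4
P(Z=1 | obs) = 47/704 / 1/4 = 47/176
P(Z=2 | obs) = 59/704 / 1/4 = 59/176
P(Z=3 | obs) = 23/704 / 1/4 = 23/176
P(Z=4 | obs) = 47/704 / 1/4 = 47/176

P(Z = 4 | obs) = 47/176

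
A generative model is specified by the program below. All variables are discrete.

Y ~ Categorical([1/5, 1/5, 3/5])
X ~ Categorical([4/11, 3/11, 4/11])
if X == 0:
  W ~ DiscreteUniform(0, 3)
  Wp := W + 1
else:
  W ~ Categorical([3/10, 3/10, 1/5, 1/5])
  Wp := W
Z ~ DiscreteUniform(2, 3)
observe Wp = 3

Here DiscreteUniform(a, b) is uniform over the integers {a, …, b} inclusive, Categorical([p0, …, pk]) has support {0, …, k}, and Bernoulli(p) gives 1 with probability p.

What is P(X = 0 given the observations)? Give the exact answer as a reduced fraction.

Enumerate traces; 18 have nonzero weight after conditioning:
  (Y=0, X=0, W=2, Z=2) weight 1/110
  (Y=0, X=0, W=2, Z=3) weight 1/110
  (Y=0, X=1, W=3, Z=2) weight 3/550
  (Y=0, X=1, W=3, Z=3) weight 3/550
  (Y=0, X=2, W=3, Z=2) weight 2/275
  (Y=0, X=2, W=3, Z=3) weight 2/275
  (Y=1, X=0, W=2, Z=2) weight 1/110
  (Y=1, X=0, W=2, Z=3) weight 1/110
  … 10 more
Group by X:
  weight(X=0) = 1/11
  weight(X=1) = 3/55
  weight(X=2) = 4/55
Total weight = 1/11 + 3/55 + 4/55 = 12/55
P(X=0 | obs) = 1/11 / 12/55 = 5/12
P(X=1 | obs) = 3/55 / 12/55 = 1/4
P(X=2 | obs) = 4/55 / 12/55 = 1/3

P(X = 0 | obs) = 5/12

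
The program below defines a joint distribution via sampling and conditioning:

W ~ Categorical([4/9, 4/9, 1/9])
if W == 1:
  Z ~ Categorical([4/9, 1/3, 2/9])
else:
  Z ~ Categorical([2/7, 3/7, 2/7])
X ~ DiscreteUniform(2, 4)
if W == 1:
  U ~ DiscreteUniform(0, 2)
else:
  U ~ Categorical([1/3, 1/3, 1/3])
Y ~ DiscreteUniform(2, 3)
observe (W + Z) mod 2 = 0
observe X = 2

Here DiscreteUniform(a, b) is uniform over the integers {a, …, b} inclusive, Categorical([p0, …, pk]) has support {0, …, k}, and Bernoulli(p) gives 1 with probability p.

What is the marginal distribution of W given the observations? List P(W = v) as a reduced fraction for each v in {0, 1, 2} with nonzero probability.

P(W=0) = 6/11, P(W=1) = 7/22, P(W=2) = 3/22

Enumerate traces; 30 have nonzero weight after conditioning:
  (W=0, Z=0, X=2, U=0, Y=2) weight 4/567
  (W=0, Z=0, X=2, U=0, Y=3) weight 4/567
  (W=0, Z=0, X=2, U=1, Y=2) weight 4/567
  (W=0, Z=0, X=2, U=1, Y=3) weight 4/567
  (W=0, Z=0, X=2, U=2, Y=2) weight 4/567
  (W=0, Z=0, X=2, U=2, Y=3) weight 4/567
  (W=0, Z=2, X=2, U=0, Y=2) weight 4/567
  (W=0, Z=2, X=2, U=0, Y=3) weight 4/567
  (W=1, Z=1, X=2, U=0, Y=2) weight 2/243
  (W=2, Z=0, X=2, U=0, Y=2) weight 1/567
  … 20 more
Group by W:
  weight(W=0) = 16/189
  weight(W=1) = 4/81
  weight(W=2) = 4/189
Total weight = 16/189 + 4/81 + 4/189 = 88/567
P(W=0 | obs) = 16/189 / 88/567 = 6/11
P(W=1 | obs) = 4/81 / 88/567 = 7/22
P(W=2 | obs) = 4/189 / 88/567 = 3/22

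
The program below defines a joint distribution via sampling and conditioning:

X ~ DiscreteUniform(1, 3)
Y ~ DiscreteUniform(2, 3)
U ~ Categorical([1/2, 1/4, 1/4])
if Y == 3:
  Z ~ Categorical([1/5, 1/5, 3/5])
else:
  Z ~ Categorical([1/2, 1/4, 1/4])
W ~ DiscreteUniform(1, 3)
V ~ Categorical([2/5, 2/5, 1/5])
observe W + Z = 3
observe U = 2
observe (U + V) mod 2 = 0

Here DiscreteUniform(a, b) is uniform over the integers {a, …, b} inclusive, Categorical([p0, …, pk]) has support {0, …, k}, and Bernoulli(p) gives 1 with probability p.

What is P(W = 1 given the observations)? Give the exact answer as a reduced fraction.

P(W = 1 | obs) = 17/40

Enumerate traces; 36 have nonzero weight after conditioning:
  (X=1, Y=2, U=2, Z=0, W=3, V=0) weight 1/360
  (X=1, Y=2, U=2, Z=0, W=3, V=2) weight 1/720
  (X=1, Y=2, U=2, Z=1, W=2, V=0) weight 1/720
  (X=1, Y=2, U=2, Z=1, W=2, V=2) weight 1/1440
  (X=1, Y=2, U=2, Z=2, W=1, V=0) weight 1/720
  (X=1, Y=2, U=2, Z=2, W=1, V=2) weight 1/1440
  (X=1, Y=3, U=2, Z=0, W=3, V=0) weight 1/900
  (X=1, Y=3, U=2, Z=0, W=3, V=2) weight 1/1800
  … 28 more
Group by W:
  weight(W=1) = 17/800
  weight(W=2) = 9/800
  weight(W=3) = 7/400
Total weight = 17/800 + 9/800 + 7/400 = 1/20
P(W=1 | obs) = 17/800 / 1/20 = 17/40
P(W=2 | obs) = 9/800 / 1/20 = 9/40
P(W=3 | obs) = 7/400 / 1/20 = 7/20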